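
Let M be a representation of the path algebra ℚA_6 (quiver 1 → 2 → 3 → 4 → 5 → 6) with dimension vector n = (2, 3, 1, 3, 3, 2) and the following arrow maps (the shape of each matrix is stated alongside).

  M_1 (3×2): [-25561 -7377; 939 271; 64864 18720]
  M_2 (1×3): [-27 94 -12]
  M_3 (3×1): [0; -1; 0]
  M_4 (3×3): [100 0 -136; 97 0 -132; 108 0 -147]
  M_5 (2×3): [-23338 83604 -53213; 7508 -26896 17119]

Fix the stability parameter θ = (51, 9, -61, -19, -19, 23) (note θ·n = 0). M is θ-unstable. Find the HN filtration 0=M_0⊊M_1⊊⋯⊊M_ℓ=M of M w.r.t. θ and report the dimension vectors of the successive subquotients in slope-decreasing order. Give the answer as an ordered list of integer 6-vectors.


Via rank(M_{q-1}∘⋯∘M_p): M ≅ I[1,2], I[1,4], I[2,2], I[4,6]^2, I[5,5].
μ_θ-semistable layers: μ^(1)=30; μ^(2)=23; μ^(3)=9; μ^(4)=-5; μ^(5)=-19

((1, 1, 0, 0, 0, 0); (0, 0, 0, 0, 0, 2); (0, 1, 0, 0, 0, 0); (1, 1, 1, 1, 0, 0); (0, 0, 0, 2, 3, 0))


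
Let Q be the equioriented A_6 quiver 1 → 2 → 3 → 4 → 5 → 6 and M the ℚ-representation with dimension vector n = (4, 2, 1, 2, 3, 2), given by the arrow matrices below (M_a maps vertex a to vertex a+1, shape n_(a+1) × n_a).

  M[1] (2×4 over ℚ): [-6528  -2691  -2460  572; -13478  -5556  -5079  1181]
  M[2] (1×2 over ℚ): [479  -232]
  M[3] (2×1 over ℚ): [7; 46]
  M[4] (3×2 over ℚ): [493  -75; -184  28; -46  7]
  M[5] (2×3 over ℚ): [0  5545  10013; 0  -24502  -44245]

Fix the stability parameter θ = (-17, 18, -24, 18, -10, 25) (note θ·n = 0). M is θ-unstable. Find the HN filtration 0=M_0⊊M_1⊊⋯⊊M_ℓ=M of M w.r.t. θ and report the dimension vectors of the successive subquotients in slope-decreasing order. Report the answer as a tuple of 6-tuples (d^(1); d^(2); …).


Barcode: M ≅ I[1,1]^2, I[1,2], I[1,5], I[4,6], I[5,6]. HN layers by μ_θ (6 steps, strictly decreasing):
  μ^(1)=25; μ^(2)=18; μ^(3)=4; μ^(4)=-3; μ^(5)=-10; μ^(6)=-17

((0, 0, 0, 0, 0, 2); (0, 1, 0, 0, 0, 0); (0, 0, 0, 2, 2, 0); (0, 1, 1, 0, 0, 0); (0, 0, 0, 0, 1, 0); (4, 0, 0, 0, 0, 0))


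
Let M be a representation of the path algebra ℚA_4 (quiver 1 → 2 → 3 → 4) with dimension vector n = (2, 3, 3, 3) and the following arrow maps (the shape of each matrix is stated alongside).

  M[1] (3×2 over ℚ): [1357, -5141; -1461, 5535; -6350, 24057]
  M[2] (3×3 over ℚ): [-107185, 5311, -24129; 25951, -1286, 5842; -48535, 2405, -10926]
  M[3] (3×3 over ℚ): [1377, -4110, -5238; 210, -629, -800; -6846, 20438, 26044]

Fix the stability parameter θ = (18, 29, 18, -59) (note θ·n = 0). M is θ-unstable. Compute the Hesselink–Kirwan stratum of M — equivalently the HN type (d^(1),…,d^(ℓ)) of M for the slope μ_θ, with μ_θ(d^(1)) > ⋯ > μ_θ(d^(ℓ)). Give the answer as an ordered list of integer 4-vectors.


Interval decomposition of M: I[1,4]^2, I[2,3], I[4,4].
HN type (ℓ=3): μ^(1)=47/2; μ^(2)=3/2; μ^(3)=-59

((0, 1, 1, 0); (2, 2, 2, 2); (0, 0, 0, 1))


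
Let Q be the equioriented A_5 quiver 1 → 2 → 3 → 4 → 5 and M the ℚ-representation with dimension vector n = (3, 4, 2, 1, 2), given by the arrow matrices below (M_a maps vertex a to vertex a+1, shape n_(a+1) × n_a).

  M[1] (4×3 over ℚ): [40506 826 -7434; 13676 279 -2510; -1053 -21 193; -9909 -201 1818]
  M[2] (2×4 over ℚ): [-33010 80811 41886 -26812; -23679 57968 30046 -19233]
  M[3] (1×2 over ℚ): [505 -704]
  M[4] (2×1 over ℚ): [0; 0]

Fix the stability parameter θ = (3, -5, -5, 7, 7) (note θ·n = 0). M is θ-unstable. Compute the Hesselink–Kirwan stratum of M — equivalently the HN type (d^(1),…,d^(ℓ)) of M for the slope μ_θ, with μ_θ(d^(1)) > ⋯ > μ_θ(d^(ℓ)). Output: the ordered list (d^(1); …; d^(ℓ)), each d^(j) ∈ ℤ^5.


Interval decomposition of M: I[1,2], I[1,3], I[1,4], I[2,2], I[5,5]^2.
HN type (ℓ=4): μ^(1)=7; μ^(2)=-1; μ^(3)=-7/3; μ^(4)=-5

((0, 0, 0, 1, 2); (1, 1, 0, 0, 0); (2, 2, 2, 0, 0); (0, 1, 0, 0, 0))


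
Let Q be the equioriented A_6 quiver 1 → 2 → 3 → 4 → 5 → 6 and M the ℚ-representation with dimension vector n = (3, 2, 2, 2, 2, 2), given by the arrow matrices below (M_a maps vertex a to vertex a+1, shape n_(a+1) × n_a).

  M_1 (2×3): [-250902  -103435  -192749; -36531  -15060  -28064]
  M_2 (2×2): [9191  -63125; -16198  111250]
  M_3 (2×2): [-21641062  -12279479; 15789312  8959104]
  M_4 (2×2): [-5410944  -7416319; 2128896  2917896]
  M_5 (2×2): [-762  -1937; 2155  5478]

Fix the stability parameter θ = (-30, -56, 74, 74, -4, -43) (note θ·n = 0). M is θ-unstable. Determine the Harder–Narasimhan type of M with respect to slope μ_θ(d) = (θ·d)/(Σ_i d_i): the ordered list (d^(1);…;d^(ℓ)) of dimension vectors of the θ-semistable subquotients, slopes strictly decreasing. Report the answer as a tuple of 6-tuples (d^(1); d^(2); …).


Barcode: M ≅ I[1,1], I[1,2], I[1,3], I[3,4], I[4,6], I[5,6]. HN layers by μ_θ (5 steps, strictly decreasing):
  μ^(1)=74; μ^(2)=9; μ^(3)=-47/2; μ^(4)=-30; μ^(5)=-43

((0, 0, 2, 1, 0, 0); (0, 0, 0, 1, 1, 1); (0, 0, 0, 0, 1, 1); (1, 0, 0, 0, 0, 0); (2, 2, 0, 0, 0, 0))


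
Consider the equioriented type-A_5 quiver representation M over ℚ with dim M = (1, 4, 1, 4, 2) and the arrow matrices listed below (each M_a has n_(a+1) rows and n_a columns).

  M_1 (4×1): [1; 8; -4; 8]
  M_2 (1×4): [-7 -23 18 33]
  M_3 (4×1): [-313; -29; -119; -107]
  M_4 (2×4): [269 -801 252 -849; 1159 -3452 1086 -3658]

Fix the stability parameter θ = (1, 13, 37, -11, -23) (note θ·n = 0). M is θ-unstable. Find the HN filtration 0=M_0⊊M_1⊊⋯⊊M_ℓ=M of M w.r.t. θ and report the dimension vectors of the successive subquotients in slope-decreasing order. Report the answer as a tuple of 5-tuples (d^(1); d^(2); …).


Via rank(M_{q-1}∘⋯∘M_p): M ≅ I[1,5], I[2,2]^3, I[4,4]^2, I[4,5].
μ_θ-semistable layers: μ^(1)=13; μ^(2)=4; μ^(3)=1; μ^(4)=-11; μ^(5)=-17

((0, 3, 0, 0, 0); (0, 1, 1, 1, 1); (1, 0, 0, 0, 0); (0, 0, 0, 2, 0); (0, 0, 0, 1, 1))


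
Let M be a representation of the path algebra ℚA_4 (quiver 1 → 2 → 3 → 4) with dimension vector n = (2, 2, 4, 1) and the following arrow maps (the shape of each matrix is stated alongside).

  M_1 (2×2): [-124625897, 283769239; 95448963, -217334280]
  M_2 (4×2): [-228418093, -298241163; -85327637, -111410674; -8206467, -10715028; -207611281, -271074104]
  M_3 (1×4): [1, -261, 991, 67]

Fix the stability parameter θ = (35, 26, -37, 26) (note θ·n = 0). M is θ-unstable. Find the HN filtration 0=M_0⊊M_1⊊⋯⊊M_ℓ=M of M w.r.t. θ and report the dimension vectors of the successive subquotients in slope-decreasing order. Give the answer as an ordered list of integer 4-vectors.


Via rank(M_{q-1}∘⋯∘M_p): M ≅ I[1,3], I[1,4], I[3,3]^2.
μ_θ-semistable layers: μ^(1)=26; μ^(2)=8; μ^(3)=-37

((0, 0, 0, 1); (2, 2, 2, 0); (0, 0, 2, 0))


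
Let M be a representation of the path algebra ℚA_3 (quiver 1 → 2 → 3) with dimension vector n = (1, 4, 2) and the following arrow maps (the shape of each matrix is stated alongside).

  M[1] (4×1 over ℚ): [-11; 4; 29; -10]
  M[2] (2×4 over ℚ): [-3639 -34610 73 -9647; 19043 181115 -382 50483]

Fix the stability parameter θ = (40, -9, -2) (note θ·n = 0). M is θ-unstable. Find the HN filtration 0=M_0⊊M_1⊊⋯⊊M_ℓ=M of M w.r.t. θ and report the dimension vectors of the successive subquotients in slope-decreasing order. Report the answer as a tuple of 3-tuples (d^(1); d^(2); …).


Barcode: M ≅ I[1,3], I[2,2]^2, I[2,3]. HN layers by μ_θ (3 steps, strictly decreasing):
  μ^(1)=29/3; μ^(2)=-2; μ^(3)=-9

((1, 1, 1); (0, 0, 1); (0, 3, 0))


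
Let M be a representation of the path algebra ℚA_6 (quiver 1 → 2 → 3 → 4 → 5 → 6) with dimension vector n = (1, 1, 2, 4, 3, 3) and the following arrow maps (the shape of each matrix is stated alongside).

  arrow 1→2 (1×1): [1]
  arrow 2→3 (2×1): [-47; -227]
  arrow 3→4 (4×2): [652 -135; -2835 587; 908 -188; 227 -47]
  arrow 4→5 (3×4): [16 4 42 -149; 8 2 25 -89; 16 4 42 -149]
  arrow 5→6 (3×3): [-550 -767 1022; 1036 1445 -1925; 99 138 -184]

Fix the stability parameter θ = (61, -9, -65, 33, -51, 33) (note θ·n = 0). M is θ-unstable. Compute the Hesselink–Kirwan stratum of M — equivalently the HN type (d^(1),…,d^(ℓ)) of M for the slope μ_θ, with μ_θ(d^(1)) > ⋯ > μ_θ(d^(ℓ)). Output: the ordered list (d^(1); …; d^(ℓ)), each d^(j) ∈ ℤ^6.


Barcode: M ≅ I[1,4], I[3,6], I[4,4], I[4,6], I[5,6]. HN layers by μ_θ (5 steps, strictly decreasing):
  μ^(1)=33; μ^(2)=-13/3; μ^(3)=-9; μ^(4)=-51; μ^(5)=-65

((0, 0, 0, 2, 0, 3); (1, 1, 1, 0, 0, 0); (0, 0, 0, 2, 2, 0); (0, 0, 0, 0, 1, 0); (0, 0, 1, 0, 0, 0))


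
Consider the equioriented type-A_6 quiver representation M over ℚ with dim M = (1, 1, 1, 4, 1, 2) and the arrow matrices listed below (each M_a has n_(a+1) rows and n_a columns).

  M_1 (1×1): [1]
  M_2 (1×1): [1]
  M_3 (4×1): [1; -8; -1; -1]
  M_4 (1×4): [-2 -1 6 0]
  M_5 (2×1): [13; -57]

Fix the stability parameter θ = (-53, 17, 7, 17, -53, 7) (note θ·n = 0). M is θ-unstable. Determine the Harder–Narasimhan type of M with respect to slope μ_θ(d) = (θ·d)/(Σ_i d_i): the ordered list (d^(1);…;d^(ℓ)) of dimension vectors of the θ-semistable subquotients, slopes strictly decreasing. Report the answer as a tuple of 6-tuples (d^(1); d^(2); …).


Barcode: M ≅ I[1,4], I[4,4]^2, I[4,6], I[6,6]. HN layers by μ_θ (5 steps, strictly decreasing):
  μ^(1)=17; μ^(2)=12; μ^(3)=7; μ^(4)=-18; μ^(5)=-53

((0, 0, 0, 3, 0, 0); (0, 1, 1, 0, 0, 0); (0, 0, 0, 0, 0, 2); (0, 0, 0, 1, 1, 0); (1, 0, 0, 0, 0, 0))


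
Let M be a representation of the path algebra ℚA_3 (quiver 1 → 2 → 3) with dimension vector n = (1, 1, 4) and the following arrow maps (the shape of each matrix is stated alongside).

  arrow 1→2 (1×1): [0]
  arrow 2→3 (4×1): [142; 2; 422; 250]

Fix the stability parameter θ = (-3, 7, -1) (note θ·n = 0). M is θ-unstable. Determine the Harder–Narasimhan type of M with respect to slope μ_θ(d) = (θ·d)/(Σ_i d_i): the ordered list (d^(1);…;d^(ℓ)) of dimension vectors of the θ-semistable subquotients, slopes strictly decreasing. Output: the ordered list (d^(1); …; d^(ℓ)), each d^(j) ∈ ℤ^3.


Interval decomposition of M: I[1,1], I[2,3], I[3,3]^3.
HN type (ℓ=3): μ^(1)=3; μ^(2)=-1; μ^(3)=-3

((0, 1, 1); (0, 0, 3); (1, 0, 0))


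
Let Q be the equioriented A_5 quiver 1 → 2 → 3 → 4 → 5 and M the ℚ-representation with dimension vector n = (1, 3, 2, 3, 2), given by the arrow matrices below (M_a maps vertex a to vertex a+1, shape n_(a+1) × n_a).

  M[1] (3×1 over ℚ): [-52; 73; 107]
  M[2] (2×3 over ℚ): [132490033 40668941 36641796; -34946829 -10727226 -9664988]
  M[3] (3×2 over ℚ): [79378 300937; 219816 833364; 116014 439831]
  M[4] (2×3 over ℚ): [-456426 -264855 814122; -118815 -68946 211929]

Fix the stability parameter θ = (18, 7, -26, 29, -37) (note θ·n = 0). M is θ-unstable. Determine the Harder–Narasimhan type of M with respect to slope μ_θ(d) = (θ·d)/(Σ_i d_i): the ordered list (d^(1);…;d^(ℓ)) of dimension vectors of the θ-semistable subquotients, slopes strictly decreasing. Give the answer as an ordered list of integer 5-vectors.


Via rank(M_{q-1}∘⋯∘M_p): M ≅ I[1,3], I[2,2], I[2,4], I[4,5]^2.
μ_θ-semistable layers: μ^(1)=29; μ^(2)=7; μ^(3)=-1/3; μ^(4)=-4; μ^(5)=-19/2

((0, 0, 0, 1, 0); (0, 1, 0, 0, 0); (1, 1, 1, 0, 0); (0, 0, 0, 2, 2); (0, 1, 1, 0, 0))


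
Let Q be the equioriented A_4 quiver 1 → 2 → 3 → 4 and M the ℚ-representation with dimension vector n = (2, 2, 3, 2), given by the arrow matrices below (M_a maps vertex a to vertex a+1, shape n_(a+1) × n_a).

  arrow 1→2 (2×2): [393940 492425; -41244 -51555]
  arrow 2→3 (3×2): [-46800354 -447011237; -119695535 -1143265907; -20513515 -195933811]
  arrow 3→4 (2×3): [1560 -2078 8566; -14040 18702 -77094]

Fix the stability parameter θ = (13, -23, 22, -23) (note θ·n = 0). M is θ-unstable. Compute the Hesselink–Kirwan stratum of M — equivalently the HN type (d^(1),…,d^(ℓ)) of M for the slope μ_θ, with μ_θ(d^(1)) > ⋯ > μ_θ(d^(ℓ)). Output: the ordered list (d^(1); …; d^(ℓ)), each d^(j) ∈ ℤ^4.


Via rank(M_{q-1}∘⋯∘M_p): M ≅ I[1,1], I[1,3], I[2,3], I[3,4], I[4,4].
μ_θ-semistable layers: μ^(1)=22; μ^(2)=13; μ^(3)=-1/2; μ^(4)=-5; μ^(5)=-23

((0, 0, 2, 0); (1, 0, 0, 0); (0, 0, 1, 1); (1, 1, 0, 0); (0, 1, 0, 1))


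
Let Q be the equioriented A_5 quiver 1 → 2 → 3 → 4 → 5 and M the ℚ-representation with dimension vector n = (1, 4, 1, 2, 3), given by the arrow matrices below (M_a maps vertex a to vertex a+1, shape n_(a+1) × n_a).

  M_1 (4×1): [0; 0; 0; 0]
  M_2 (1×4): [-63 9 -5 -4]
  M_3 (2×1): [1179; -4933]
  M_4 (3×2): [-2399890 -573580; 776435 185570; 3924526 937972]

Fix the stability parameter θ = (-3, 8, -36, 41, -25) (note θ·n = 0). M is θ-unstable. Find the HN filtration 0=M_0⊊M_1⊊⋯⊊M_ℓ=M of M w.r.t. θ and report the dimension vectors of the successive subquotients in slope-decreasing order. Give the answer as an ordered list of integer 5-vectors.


Interval decomposition of M: I[1,1], I[2,2]^3, I[2,5], I[4,4], I[5,5]^2.
HN type (ℓ=5): μ^(1)=41; μ^(2)=8; μ^(3)=-3; μ^(4)=-14; μ^(5)=-25

((0, 0, 0, 1, 0); (0, 3, 0, 1, 1); (1, 0, 0, 0, 0); (0, 1, 1, 0, 0); (0, 0, 0, 0, 2))


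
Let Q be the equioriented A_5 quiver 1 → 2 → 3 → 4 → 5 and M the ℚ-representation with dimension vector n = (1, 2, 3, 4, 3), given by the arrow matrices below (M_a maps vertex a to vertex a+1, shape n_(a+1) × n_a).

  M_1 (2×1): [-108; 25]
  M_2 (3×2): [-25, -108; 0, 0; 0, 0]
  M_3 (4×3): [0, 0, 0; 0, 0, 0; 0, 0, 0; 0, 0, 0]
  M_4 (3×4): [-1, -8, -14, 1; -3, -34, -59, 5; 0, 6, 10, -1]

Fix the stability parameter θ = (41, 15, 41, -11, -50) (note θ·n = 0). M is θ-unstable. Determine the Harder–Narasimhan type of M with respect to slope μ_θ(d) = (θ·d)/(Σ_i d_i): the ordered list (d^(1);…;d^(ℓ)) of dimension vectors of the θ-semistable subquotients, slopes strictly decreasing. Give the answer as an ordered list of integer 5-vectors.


Interval decomposition of M: I[1,2], I[2,3], I[3,3]^2, I[4,4], I[4,5]^3.
HN type (ℓ=5): μ^(1)=41; μ^(2)=28; μ^(3)=15; μ^(4)=-11; μ^(5)=-61/2

((0, 0, 3, 0, 0); (1, 1, 0, 0, 0); (0, 1, 0, 0, 0); (0, 0, 0, 1, 0); (0, 0, 0, 3, 3))


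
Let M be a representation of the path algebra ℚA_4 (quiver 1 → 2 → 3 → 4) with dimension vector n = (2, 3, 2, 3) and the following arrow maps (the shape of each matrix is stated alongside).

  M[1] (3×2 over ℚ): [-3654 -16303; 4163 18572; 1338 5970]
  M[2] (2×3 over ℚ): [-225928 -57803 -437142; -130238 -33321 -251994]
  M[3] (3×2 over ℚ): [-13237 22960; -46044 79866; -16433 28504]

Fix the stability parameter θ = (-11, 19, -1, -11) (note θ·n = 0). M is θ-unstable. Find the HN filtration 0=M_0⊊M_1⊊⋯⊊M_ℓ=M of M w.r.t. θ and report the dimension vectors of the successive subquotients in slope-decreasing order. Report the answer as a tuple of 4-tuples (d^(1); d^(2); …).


Barcode: M ≅ I[1,4]^2, I[2,2], I[4,4]. HN layers by μ_θ (3 steps, strictly decreasing):
  μ^(1)=19; μ^(2)=7/3; μ^(3)=-11

((0, 1, 0, 0); (0, 2, 2, 2); (2, 0, 0, 1))


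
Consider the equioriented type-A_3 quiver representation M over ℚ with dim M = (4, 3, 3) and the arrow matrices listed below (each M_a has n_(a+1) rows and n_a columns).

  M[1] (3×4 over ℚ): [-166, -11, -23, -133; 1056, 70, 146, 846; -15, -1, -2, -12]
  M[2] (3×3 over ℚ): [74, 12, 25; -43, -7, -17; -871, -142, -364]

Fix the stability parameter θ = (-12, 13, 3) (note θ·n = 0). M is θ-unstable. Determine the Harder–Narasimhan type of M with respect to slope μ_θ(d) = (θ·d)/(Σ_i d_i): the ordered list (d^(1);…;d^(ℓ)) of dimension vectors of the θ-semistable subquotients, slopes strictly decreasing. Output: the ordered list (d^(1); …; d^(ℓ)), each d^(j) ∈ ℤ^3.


Barcode: M ≅ I[1,1]^2, I[1,3]^2, I[2,3]. HN layers by μ_θ (2 steps, strictly decreasing):
  μ^(1)=8; μ^(2)=-12

((0, 3, 3); (4, 0, 0))


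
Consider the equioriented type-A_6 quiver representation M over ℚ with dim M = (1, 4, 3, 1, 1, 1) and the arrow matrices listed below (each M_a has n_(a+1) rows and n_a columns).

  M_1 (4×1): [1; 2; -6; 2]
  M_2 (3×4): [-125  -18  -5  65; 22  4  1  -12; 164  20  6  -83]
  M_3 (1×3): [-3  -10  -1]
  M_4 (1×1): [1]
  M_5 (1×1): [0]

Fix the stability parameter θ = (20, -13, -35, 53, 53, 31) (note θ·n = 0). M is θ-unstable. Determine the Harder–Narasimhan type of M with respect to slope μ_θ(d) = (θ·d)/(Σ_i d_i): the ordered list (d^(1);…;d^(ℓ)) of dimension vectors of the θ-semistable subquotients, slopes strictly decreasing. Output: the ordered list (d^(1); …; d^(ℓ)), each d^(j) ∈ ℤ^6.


Barcode: M ≅ I[1,5], I[2,2], I[2,3]^2, I[6,6]. HN layers by μ_θ (5 steps, strictly decreasing):
  μ^(1)=53; μ^(2)=31; μ^(3)=-28/3; μ^(4)=-13; μ^(5)=-24

((0, 0, 0, 1, 1, 0); (0, 0, 0, 0, 0, 1); (1, 1, 1, 0, 0, 0); (0, 1, 0, 0, 0, 0); (0, 2, 2, 0, 0, 0))


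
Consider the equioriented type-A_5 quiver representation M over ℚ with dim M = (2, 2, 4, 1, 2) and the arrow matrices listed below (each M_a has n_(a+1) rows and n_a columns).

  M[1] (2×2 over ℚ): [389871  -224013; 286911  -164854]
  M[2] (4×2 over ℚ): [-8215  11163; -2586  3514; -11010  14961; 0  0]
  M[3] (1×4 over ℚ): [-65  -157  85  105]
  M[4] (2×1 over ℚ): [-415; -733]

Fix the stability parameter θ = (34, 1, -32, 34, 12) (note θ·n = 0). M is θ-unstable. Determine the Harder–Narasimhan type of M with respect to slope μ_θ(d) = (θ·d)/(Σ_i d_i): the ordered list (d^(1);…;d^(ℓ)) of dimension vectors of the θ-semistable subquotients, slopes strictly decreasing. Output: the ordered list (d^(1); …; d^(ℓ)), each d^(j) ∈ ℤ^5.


Via rank(M_{q-1}∘⋯∘M_p): M ≅ I[1,3], I[1,5], I[3,3]^2, I[5,5].
μ_θ-semistable layers: μ^(1)=23; μ^(2)=12; μ^(3)=1; μ^(4)=-32

((0, 0, 0, 1, 1); (0, 0, 0, 0, 1); (2, 2, 2, 0, 0); (0, 0, 2, 0, 0))


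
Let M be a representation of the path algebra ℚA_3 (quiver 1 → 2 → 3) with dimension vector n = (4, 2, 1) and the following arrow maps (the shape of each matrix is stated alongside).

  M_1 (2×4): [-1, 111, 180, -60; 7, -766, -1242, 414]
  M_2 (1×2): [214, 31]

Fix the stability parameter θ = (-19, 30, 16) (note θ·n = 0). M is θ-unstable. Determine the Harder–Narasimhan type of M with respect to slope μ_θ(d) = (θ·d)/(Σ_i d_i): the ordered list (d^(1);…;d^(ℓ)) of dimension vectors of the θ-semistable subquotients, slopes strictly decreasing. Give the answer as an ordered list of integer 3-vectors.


Interval decomposition of M: I[1,1]^2, I[1,2], I[1,3].
HN type (ℓ=3): μ^(1)=30; μ^(2)=23; μ^(3)=-19

((0, 1, 0); (0, 1, 1); (4, 0, 0))


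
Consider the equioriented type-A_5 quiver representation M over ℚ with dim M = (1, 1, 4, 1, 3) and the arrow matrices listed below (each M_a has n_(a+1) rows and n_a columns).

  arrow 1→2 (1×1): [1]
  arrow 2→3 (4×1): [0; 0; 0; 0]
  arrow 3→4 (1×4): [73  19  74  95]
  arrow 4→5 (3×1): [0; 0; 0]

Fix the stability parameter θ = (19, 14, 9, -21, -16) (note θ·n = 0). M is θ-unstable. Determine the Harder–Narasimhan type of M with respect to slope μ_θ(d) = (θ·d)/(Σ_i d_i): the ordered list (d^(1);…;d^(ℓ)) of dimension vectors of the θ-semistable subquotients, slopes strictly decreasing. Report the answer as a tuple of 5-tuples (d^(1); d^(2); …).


Interval decomposition of M: I[1,2], I[3,3]^3, I[3,4], I[5,5]^3.
HN type (ℓ=4): μ^(1)=33/2; μ^(2)=9; μ^(3)=-6; μ^(4)=-16

((1, 1, 0, 0, 0); (0, 0, 3, 0, 0); (0, 0, 1, 1, 0); (0, 0, 0, 0, 3))


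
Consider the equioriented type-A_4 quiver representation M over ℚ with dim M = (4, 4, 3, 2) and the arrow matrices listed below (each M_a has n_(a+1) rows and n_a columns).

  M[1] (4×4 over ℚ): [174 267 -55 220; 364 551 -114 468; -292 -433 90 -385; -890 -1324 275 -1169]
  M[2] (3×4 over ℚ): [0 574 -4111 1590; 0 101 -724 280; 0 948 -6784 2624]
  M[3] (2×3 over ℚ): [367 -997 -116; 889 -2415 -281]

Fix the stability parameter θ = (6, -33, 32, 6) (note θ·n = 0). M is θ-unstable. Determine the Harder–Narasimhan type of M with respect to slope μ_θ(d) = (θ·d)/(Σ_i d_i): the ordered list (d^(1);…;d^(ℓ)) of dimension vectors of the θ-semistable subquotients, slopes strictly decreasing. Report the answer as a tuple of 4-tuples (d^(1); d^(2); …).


Via rank(M_{q-1}∘⋯∘M_p): M ≅ I[1,2]^2, I[1,3], I[1,4], I[3,4].
μ_θ-semistable layers: μ^(1)=32; μ^(2)=19; μ^(3)=-27/2

((0, 0, 1, 0); (0, 0, 2, 2); (4, 4, 0, 0))


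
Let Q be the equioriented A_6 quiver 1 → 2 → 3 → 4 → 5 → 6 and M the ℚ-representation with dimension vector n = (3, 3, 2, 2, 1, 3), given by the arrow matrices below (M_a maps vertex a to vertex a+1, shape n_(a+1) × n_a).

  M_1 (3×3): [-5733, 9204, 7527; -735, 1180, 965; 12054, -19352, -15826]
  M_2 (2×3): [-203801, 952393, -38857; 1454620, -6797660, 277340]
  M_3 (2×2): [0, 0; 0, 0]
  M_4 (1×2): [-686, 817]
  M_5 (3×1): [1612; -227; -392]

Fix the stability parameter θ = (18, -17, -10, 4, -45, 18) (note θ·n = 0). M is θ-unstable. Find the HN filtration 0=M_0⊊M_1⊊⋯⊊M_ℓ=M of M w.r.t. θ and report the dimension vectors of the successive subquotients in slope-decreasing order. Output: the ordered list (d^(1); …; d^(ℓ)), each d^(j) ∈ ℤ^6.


Interval decomposition of M: I[1,1]^2, I[1,2], I[2,2], I[2,3], I[3,3], I[4,4], I[4,6], I[6,6]^2.
HN type (ℓ=6): μ^(1)=18; μ^(2)=4; μ^(3)=1/2; μ^(4)=-10; μ^(5)=-17; μ^(6)=-41/2

((2, 0, 0, 0, 0, 3); (0, 0, 0, 1, 0, 0); (1, 1, 0, 0, 0, 0); (0, 0, 2, 0, 0, 0); (0, 2, 0, 0, 0, 0); (0, 0, 0, 1, 1, 0))


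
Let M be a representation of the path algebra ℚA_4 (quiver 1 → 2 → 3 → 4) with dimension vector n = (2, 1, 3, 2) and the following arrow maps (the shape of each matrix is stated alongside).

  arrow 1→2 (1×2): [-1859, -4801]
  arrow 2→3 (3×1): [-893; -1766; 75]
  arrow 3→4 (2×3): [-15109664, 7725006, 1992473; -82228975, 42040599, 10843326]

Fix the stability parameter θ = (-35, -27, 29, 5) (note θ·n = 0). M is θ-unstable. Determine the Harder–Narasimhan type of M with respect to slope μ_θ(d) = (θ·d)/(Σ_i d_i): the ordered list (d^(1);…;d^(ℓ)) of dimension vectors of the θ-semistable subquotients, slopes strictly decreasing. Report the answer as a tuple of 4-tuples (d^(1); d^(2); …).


Interval decomposition of M: I[1,1], I[1,4], I[3,3], I[3,4].
HN type (ℓ=4): μ^(1)=29; μ^(2)=17; μ^(3)=-27; μ^(4)=-35

((0, 0, 1, 0); (0, 0, 2, 2); (0, 1, 0, 0); (2, 0, 0, 0))


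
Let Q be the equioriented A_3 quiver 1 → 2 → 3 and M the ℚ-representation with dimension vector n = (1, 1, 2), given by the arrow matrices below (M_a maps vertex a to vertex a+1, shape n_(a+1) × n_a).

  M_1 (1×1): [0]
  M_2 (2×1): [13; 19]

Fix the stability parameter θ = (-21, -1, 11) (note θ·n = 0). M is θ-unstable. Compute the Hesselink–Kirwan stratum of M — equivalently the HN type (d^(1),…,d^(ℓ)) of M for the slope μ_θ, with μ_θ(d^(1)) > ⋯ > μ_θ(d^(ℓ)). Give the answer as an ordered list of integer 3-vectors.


Interval decomposition of M: I[1,1], I[2,3], I[3,3].
HN type (ℓ=3): μ^(1)=11; μ^(2)=-1; μ^(3)=-21

((0, 0, 2); (0, 1, 0); (1, 0, 0))


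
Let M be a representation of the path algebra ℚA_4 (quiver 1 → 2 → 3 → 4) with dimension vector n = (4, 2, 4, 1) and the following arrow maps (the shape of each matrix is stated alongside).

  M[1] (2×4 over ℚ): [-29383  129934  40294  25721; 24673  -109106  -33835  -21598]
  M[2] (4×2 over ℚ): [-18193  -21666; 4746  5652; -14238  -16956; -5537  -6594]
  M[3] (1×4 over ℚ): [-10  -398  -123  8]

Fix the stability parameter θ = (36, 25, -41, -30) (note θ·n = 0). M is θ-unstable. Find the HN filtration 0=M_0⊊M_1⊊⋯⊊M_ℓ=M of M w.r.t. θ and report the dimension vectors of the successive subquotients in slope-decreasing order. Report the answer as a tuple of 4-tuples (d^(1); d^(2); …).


Via rank(M_{q-1}∘⋯∘M_p): M ≅ I[1,1]^2, I[1,2], I[1,3], I[3,3]^2, I[3,4].
μ_θ-semistable layers: μ^(1)=36; μ^(2)=61/2; μ^(3)=20/3; μ^(4)=-30; μ^(5)=-41

((2, 0, 0, 0); (1, 1, 0, 0); (1, 1, 1, 0); (0, 0, 0, 1); (0, 0, 3, 0))


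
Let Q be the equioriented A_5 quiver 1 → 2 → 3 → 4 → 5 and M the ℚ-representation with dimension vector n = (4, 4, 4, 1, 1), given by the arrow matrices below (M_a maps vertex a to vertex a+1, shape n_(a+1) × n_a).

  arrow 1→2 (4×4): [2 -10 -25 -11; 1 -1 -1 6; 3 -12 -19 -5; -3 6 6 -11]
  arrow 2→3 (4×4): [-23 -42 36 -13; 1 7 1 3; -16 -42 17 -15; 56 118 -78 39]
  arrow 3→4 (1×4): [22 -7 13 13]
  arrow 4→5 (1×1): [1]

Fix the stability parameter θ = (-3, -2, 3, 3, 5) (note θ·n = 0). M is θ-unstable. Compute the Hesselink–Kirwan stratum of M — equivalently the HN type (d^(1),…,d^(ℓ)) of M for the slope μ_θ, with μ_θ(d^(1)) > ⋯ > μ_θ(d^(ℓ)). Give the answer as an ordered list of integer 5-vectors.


Interval decomposition of M: I[1,3]^3, I[1,5].
HN type (ℓ=4): μ^(1)=5; μ^(2)=3; μ^(3)=-2; μ^(4)=-3

((0, 0, 0, 0, 1); (0, 0, 4, 1, 0); (0, 4, 0, 0, 0); (4, 0, 0, 0, 0))


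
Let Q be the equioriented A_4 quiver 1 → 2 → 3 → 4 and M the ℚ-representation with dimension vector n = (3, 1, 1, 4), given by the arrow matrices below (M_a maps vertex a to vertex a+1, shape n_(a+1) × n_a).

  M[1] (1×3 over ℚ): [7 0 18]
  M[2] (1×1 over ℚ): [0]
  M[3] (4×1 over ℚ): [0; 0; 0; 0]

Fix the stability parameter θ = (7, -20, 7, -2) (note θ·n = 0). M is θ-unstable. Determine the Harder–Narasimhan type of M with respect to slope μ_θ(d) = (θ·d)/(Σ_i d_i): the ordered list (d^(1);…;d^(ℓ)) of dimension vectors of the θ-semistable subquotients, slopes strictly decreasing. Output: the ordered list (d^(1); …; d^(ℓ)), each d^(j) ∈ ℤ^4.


Barcode: M ≅ I[1,1]^2, I[1,2], I[3,3], I[4,4]^4. HN layers by μ_θ (3 steps, strictly decreasing):
  μ^(1)=7; μ^(2)=-2; μ^(3)=-13/2

((2, 0, 1, 0); (0, 0, 0, 4); (1, 1, 0, 0))


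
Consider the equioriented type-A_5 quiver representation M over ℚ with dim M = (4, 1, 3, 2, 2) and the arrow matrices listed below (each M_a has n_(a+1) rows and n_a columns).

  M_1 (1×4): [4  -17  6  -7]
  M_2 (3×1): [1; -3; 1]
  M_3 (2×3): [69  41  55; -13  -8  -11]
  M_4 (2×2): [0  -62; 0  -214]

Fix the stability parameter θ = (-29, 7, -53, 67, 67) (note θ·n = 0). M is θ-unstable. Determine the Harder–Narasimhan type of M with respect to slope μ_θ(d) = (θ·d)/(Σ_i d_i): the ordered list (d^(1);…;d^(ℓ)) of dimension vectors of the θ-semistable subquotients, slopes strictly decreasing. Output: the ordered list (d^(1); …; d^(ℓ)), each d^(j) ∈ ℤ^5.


Interval decomposition of M: I[1,1]^3, I[1,4], I[3,3], I[3,5], I[5,5].
HN type (ℓ=4): μ^(1)=67; μ^(2)=-23; μ^(3)=-29; μ^(4)=-53

((0, 0, 0, 2, 2); (0, 1, 1, 0, 0); (4, 0, 0, 0, 0); (0, 0, 2, 0, 0))


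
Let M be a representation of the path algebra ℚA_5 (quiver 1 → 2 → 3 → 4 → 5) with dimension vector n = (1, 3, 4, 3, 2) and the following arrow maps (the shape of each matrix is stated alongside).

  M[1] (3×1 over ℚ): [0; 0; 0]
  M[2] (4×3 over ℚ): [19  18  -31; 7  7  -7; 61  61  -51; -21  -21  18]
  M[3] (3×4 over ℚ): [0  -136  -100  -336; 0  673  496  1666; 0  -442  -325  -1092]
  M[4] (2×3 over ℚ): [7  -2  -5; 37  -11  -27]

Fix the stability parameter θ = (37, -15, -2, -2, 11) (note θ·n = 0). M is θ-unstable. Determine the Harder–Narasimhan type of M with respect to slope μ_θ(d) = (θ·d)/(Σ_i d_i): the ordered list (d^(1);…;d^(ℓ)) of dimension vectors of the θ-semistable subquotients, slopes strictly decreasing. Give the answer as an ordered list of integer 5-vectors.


Via rank(M_{q-1}∘⋯∘M_p): M ≅ I[1,1], I[2,3]^2, I[2,5], I[3,5], I[4,4].
μ_θ-semistable layers: μ^(1)=37; μ^(2)=11; μ^(3)=-2; μ^(4)=-15

((1, 0, 0, 0, 0); (0, 0, 0, 0, 2); (0, 0, 4, 3, 0); (0, 3, 0, 0, 0))


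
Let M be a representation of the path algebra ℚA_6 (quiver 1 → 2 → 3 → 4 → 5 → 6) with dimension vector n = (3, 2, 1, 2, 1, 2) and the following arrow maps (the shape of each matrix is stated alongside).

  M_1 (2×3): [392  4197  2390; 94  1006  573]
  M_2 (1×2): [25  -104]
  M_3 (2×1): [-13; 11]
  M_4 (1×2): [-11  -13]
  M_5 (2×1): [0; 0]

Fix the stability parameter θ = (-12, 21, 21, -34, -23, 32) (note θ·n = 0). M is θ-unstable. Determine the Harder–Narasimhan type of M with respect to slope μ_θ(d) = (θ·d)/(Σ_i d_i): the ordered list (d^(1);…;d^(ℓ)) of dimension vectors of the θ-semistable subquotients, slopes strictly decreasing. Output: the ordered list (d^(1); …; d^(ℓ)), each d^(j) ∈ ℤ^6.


Interval decomposition of M: I[1,1], I[1,2], I[1,4], I[4,5], I[6,6]^2.
HN type (ℓ=6): μ^(1)=32; μ^(2)=21; μ^(3)=8/3; μ^(4)=-12; μ^(5)=-23; μ^(6)=-34

((0, 0, 0, 0, 0, 2); (0, 1, 0, 0, 0, 0); (0, 1, 1, 1, 0, 0); (3, 0, 0, 0, 0, 0); (0, 0, 0, 0, 1, 0); (0, 0, 0, 1, 0, 0))


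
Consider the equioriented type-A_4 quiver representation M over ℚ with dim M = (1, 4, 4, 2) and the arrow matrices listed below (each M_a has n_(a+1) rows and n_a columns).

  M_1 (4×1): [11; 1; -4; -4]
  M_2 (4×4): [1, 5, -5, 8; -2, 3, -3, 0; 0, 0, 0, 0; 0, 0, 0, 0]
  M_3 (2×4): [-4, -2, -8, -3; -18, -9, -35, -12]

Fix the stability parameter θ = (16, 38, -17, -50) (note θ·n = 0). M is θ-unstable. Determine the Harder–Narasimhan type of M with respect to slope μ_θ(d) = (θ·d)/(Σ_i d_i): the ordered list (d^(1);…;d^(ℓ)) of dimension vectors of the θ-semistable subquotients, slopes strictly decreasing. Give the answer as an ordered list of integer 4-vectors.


Interval decomposition of M: I[1,4], I[2,2]^2, I[2,3], I[3,3], I[3,4].
HN type (ℓ=5): μ^(1)=38; μ^(2)=21/2; μ^(3)=-13/4; μ^(4)=-17; μ^(5)=-67/2

((0, 2, 0, 0); (0, 1, 1, 0); (1, 1, 1, 1); (0, 0, 1, 0); (0, 0, 1, 1))


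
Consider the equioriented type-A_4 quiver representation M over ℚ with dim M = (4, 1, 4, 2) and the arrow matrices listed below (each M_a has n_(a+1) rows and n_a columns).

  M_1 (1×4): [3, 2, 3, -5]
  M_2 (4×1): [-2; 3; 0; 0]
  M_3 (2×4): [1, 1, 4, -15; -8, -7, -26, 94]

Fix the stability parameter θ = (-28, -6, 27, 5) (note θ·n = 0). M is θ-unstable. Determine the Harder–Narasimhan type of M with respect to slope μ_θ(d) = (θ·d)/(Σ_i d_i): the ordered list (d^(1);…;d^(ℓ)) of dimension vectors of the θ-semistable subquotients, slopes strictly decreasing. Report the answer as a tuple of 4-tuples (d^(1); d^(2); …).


Via rank(M_{q-1}∘⋯∘M_p): M ≅ I[1,1]^3, I[1,4], I[3,3]^2, I[3,4].
μ_θ-semistable layers: μ^(1)=27; μ^(2)=16; μ^(3)=-6; μ^(4)=-28

((0, 0, 2, 0); (0, 0, 2, 2); (0, 1, 0, 0); (4, 0, 0, 0))


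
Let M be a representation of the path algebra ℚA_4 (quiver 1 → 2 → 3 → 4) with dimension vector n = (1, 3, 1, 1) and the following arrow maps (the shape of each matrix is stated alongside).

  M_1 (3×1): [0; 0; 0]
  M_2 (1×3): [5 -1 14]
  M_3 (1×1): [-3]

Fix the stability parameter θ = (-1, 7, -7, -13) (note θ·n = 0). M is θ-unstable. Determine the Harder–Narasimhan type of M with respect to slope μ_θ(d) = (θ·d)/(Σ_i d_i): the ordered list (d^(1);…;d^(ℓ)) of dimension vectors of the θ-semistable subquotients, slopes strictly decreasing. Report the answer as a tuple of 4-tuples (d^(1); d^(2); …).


Barcode: M ≅ I[1,1], I[2,2]^2, I[2,4]. HN layers by μ_θ (3 steps, strictly decreasing):
  μ^(1)=7; μ^(2)=-1; μ^(3)=-13/3

((0, 2, 0, 0); (1, 0, 0, 0); (0, 1, 1, 1))


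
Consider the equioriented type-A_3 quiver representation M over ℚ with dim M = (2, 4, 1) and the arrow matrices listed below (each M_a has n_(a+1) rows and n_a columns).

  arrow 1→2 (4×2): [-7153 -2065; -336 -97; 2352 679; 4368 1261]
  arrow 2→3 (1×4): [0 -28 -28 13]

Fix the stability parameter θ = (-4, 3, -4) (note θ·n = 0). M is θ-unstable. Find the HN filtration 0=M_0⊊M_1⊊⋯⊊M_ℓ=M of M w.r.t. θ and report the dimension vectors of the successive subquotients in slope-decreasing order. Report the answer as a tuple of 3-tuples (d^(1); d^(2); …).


Via rank(M_{q-1}∘⋯∘M_p): M ≅ I[1,2], I[1,3], I[2,2]^2.
μ_θ-semistable layers: μ^(1)=3; μ^(2)=-1/2; μ^(3)=-4

((0, 3, 0); (0, 1, 1); (2, 0, 0))


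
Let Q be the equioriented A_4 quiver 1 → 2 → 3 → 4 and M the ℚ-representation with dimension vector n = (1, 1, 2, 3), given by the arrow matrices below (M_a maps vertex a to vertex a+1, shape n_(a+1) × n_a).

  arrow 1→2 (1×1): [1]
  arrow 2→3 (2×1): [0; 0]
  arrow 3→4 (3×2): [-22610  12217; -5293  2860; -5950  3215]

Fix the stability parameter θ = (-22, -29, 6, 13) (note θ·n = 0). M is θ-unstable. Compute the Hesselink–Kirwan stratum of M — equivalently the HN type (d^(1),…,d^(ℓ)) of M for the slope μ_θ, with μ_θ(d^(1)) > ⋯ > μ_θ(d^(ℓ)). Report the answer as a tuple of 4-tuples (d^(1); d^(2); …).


Barcode: M ≅ I[1,2], I[3,4]^2, I[4,4]. HN layers by μ_θ (3 steps, strictly decreasing):
  μ^(1)=13; μ^(2)=6; μ^(3)=-51/2

((0, 0, 0, 3); (0, 0, 2, 0); (1, 1, 0, 0))


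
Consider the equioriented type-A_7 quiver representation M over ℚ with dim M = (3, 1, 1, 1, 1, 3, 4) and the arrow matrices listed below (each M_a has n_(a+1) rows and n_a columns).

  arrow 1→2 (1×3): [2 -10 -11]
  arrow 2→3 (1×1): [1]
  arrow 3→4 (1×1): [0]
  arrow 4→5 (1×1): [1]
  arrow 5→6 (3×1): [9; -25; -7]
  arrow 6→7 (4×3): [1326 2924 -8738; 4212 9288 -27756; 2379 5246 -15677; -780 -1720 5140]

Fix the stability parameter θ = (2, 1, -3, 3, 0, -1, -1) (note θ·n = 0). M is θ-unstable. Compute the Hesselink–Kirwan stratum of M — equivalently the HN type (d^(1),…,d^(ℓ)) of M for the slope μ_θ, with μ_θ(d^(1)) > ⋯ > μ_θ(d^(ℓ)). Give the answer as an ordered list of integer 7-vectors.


Barcode: M ≅ I[1,1]^2, I[1,3], I[4,6], I[6,6], I[6,7], I[7,7]^3. HN layers by μ_θ (4 steps, strictly decreasing):
  μ^(1)=2; μ^(2)=2/3; μ^(3)=0; μ^(4)=-1

((2, 0, 0, 0, 0, 0, 0); (0, 0, 0, 1, 1, 1, 0); (1, 1, 1, 0, 0, 0, 0); (0, 0, 0, 0, 0, 2, 4))


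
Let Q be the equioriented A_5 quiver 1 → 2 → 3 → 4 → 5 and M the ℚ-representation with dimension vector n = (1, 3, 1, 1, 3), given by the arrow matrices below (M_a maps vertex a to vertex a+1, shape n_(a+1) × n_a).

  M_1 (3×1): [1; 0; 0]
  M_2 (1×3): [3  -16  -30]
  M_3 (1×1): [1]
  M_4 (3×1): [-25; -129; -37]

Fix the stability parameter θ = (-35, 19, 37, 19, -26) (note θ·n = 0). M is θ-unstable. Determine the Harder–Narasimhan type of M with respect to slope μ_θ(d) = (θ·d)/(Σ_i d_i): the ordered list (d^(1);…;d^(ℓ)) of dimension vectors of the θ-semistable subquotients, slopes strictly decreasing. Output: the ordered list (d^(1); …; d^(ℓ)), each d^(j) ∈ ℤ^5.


Interval decomposition of M: I[1,5], I[2,2]^2, I[5,5]^2.
HN type (ℓ=4): μ^(1)=19; μ^(2)=49/4; μ^(3)=-26; μ^(4)=-35

((0, 2, 0, 0, 0); (0, 1, 1, 1, 1); (0, 0, 0, 0, 2); (1, 0, 0, 0, 0))


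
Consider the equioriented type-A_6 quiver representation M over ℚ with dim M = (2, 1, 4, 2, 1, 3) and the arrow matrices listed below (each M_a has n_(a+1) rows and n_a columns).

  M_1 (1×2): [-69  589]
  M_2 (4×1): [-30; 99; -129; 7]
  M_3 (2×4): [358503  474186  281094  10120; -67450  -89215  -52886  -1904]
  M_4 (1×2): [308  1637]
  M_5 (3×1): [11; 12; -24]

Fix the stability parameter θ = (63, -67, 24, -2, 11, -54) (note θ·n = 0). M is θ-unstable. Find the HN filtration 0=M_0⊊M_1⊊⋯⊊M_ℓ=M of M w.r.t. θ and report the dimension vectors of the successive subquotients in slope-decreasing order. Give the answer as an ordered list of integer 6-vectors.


Via rank(M_{q-1}∘⋯∘M_p): M ≅ I[1,1], I[1,6], I[3,3]^2, I[3,4], I[6,6]^2.
μ_θ-semistable layers: μ^(1)=63; μ^(2)=24; μ^(3)=11; μ^(4)=-25/6; μ^(5)=-54

((1, 0, 0, 0, 0, 0); (0, 0, 2, 0, 0, 0); (0, 0, 1, 1, 0, 0); (1, 1, 1, 1, 1, 1); (0, 0, 0, 0, 0, 2))


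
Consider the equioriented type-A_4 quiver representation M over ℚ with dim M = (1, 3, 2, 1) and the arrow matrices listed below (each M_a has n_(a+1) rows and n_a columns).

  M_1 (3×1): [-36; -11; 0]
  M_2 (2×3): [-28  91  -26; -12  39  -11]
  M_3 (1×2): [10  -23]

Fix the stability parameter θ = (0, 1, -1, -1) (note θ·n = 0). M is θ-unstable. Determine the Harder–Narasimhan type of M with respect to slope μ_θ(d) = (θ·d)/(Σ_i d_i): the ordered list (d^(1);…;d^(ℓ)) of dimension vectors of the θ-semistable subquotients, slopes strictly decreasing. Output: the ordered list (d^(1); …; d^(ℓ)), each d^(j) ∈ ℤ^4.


Interval decomposition of M: I[1,4], I[2,2], I[2,3].
HN type (ℓ=3): μ^(1)=1; μ^(2)=0; μ^(3)=-1/4

((0, 1, 0, 0); (0, 1, 1, 0); (1, 1, 1, 1))


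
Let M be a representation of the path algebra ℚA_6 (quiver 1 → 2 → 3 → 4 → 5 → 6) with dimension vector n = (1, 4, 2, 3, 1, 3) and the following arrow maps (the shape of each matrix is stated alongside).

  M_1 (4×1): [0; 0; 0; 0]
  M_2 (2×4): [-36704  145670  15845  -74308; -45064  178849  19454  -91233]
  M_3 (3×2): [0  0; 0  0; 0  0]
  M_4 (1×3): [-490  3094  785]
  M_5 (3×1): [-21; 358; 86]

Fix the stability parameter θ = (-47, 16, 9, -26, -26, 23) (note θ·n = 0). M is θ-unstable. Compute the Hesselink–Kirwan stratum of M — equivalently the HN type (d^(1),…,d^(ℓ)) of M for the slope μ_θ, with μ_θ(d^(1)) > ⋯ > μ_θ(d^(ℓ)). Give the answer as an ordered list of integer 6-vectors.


Via rank(M_{q-1}∘⋯∘M_p): M ≅ I[1,1], I[2,2]^2, I[2,3]^2, I[4,4]^2, I[4,6], I[6,6]^2.
μ_θ-semistable layers: μ^(1)=23; μ^(2)=16; μ^(3)=25/2; μ^(4)=-26; μ^(5)=-47

((0, 0, 0, 0, 0, 3); (0, 2, 0, 0, 0, 0); (0, 2, 2, 0, 0, 0); (0, 0, 0, 3, 1, 0); (1, 0, 0, 0, 0, 0))


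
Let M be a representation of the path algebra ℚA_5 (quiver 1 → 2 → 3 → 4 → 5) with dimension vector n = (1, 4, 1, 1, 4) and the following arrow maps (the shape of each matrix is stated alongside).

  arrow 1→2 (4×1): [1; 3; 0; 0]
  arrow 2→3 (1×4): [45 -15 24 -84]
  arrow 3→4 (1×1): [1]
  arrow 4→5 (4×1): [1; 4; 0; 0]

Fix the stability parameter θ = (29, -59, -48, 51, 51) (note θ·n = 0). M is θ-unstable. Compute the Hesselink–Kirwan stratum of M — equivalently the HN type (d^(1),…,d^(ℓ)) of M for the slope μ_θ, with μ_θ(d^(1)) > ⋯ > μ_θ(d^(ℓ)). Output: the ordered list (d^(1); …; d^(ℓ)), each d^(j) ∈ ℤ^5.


Interval decomposition of M: I[1,2], I[2,2]^2, I[2,5], I[5,5]^3.
HN type (ℓ=4): μ^(1)=51; μ^(2)=-15; μ^(3)=-48; μ^(4)=-59

((0, 0, 0, 1, 4); (1, 1, 0, 0, 0); (0, 0, 1, 0, 0); (0, 3, 0, 0, 0))


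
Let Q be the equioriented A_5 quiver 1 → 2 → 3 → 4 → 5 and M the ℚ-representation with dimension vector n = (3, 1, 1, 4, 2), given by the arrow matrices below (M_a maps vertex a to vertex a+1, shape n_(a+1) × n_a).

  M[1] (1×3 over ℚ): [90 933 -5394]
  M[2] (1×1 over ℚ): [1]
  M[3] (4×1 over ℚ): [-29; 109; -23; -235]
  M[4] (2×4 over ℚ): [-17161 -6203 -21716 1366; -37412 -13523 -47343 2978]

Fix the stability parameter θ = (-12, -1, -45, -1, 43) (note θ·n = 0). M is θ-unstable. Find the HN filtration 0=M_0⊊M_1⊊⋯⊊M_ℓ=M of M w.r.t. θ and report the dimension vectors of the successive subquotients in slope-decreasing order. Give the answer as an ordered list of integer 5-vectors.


Via rank(M_{q-1}∘⋯∘M_p): M ≅ I[1,1]^2, I[1,4], I[4,4], I[4,5]^2.
μ_θ-semistable layers: μ^(1)=43; μ^(2)=-1; μ^(3)=-12; μ^(4)=-58/3

((0, 0, 0, 0, 2); (0, 0, 0, 4, 0); (2, 0, 0, 0, 0); (1, 1, 1, 0, 0))


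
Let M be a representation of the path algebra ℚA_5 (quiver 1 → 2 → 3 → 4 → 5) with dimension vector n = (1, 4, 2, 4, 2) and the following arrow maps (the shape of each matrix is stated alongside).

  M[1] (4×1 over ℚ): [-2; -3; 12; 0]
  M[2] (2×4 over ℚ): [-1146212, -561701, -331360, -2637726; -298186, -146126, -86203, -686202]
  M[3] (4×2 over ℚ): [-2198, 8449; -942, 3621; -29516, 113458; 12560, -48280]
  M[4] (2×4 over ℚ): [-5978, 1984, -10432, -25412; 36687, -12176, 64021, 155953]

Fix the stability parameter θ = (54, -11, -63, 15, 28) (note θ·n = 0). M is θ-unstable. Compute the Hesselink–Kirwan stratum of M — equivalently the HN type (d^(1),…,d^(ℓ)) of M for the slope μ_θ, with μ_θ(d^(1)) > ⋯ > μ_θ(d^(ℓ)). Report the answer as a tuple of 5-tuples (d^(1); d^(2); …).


Via rank(M_{q-1}∘⋯∘M_p): M ≅ I[1,3], I[2,2]^2, I[2,5], I[4,4]^2, I[4,5].
μ_θ-semistable layers: μ^(1)=28; μ^(2)=15; μ^(3)=-20/3; μ^(4)=-11; μ^(5)=-37

((0, 0, 0, 0, 2); (0, 0, 0, 4, 0); (1, 1, 1, 0, 0); (0, 2, 0, 0, 0); (0, 1, 1, 0, 0))
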